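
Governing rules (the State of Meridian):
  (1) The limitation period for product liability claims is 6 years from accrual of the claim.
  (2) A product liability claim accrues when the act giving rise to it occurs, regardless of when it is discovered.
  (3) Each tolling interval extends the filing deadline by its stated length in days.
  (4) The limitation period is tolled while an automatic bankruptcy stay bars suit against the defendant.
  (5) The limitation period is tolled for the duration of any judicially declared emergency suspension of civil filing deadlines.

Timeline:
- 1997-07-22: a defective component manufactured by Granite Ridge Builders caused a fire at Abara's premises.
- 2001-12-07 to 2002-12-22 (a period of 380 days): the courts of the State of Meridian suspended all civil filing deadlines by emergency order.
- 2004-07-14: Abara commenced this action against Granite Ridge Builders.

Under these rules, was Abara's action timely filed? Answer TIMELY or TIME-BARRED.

TIMELY

The limitation period began to run on 1997-07-22.
6 years from 1997-07-22 is 2003-07-22.
The emergency suspension of filing deadlines from 2001-12-07 to 2002-12-22 tolled the period for 380 days, extending the deadline to 2004-08-05.
Abara filed on 2004-07-14, before the 2004-08-05 deadline, so the action is timely.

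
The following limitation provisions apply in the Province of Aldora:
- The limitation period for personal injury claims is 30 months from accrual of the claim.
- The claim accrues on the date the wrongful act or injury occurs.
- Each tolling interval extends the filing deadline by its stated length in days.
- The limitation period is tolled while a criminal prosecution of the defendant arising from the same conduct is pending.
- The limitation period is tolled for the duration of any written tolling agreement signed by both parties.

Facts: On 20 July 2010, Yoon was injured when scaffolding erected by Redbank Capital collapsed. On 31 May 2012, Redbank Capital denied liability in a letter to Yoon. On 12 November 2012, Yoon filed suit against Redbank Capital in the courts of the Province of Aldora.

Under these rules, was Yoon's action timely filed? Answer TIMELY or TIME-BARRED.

TIMELY

The claim accrued on 20 July 2010, the date of the act.
30 months from 20 July 2010 is 20 January 2013.
Nothing else in the chronology tolls or restarts the period.
The 12 November 2012 filing precedes the 20 January 2013 deadline; the claim is timely.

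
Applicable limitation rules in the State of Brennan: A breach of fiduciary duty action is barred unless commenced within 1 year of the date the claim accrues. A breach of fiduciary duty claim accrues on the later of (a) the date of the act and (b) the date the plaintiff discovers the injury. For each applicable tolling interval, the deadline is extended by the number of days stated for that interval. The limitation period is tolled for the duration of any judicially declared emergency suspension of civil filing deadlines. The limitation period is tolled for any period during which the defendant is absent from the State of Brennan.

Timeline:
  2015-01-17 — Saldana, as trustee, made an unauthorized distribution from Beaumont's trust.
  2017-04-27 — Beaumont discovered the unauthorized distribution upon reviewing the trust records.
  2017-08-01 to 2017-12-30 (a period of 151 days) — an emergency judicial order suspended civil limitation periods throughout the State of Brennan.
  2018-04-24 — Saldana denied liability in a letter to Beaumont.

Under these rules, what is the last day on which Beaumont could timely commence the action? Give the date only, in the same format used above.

The claim accrued on 2017-04-27 — the later of the 2015-01-17 act and the 2017-04-27 discovery.
The untolled deadline — 1 year after 2017-04-27 — is 2018-04-27.
Because the emergency suspension of filing deadlines ran from 2017-08-01 to 2017-12-30, the deadline is extended by 151 days to 2018-09-25.
The other events in the timeline have no effect on the limitation period under the stated rules.

2018-09-25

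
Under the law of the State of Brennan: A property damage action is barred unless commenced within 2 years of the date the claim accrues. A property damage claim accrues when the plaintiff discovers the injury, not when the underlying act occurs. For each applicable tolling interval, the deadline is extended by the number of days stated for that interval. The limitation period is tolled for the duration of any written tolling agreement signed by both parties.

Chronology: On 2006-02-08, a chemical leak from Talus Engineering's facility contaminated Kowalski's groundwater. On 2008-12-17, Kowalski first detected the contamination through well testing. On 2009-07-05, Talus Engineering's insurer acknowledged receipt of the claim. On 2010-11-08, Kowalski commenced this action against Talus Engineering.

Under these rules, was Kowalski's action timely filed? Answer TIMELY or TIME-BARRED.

TIMELY

Accrual is tied to discovery, so the period began on 2008-12-17 rather than on 2006-02-08 when the act occurred.
Adding the 2 years base period to 2008-12-17 gives a deadline of 2010-12-17, before any tolling.
Nothing else in the chronology tolls or restarts the period.
Filing on 2010-11-08 beat the 2010-12-17 deadline — the action is timely.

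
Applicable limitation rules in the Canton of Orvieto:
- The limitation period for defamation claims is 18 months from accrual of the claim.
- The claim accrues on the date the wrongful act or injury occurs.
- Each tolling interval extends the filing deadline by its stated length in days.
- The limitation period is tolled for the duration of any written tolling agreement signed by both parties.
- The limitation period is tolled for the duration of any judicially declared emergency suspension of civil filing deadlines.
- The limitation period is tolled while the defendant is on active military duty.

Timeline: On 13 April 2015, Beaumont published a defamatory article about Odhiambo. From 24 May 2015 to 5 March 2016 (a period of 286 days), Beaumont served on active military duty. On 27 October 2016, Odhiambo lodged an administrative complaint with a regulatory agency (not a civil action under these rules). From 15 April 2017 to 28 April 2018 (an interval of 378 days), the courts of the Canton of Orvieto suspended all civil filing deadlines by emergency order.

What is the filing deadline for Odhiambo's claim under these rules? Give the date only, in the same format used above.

8 August 2018

The claim accrued on 13 April 2015, the date of the act.
18 months from 13 April 2015 is 13 October 2016.
The defendant's active military service from 24 May 2015 to 5 March 2016 tolled the period for 286 days, extending the deadline to 26 July 2017.
The emergency suspension of filing deadlines from 15 April 2017 to 28 April 2018 tolled the period for 378 days, extending the deadline to 8 August 2018.
Nothing else in the chronology tolls or restarts the period.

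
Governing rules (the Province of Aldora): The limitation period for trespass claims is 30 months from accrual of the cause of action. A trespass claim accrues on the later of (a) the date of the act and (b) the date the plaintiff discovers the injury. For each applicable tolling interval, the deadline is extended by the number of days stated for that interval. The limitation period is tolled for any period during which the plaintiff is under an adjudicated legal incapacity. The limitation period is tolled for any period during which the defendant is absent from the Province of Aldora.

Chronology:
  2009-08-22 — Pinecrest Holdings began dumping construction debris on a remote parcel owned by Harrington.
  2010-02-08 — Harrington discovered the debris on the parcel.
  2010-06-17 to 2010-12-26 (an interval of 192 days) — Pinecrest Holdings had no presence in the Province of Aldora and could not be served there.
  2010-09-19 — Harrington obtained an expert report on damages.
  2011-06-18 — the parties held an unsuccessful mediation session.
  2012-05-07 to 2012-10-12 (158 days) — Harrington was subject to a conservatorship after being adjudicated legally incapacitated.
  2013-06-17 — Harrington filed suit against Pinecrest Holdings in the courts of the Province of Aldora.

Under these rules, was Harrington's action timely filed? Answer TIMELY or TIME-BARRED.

Taking the later of the act (2009-08-22) and discovery (2010-02-08), the claim accrued on 2010-02-08.
The untolled deadline — 30 months after 2010-02-08 — is 2012-08-08.
The period was tolled for 192 days by the defendant's absence from the jurisdiction (2010-06-17 to 2010-12-26), pushing the deadline to 2013-02-16.
The period was tolled for 158 days by the plaintiff's legal incapacity (2012-05-07 to 2012-10-12), pushing the deadline to 2013-07-24.
Nothing else in the chronology tolls or restarts the period.
The 2013-06-17 filing precedes the 2013-07-24 deadline; the claim is timely.

TIMELY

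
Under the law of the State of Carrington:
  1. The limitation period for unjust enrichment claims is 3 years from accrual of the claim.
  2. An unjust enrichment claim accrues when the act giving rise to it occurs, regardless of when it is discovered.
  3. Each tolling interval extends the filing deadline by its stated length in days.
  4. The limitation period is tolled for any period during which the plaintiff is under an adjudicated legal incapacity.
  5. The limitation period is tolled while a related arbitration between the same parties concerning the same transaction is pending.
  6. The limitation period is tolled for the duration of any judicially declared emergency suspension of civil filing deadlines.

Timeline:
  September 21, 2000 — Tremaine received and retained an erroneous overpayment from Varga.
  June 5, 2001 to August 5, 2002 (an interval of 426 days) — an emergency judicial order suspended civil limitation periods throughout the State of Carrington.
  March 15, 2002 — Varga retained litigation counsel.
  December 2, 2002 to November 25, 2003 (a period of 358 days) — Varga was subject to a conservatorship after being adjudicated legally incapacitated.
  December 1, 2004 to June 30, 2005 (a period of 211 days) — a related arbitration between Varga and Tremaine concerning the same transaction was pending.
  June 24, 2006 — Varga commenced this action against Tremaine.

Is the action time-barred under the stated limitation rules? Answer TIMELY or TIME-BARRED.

The limitation period began to run on September 21, 2000.
3 years from September 21, 2000 is September 21, 2003.
The emergency suspension of filing deadlines from June 5, 2001 to August 5, 2002 tolled the period for 426 days, extending the deadline to November 20, 2004.
The plaintiff's legal incapacity from December 2, 2002 to November 25, 2003 tolled the period for 358 days, extending the deadline to November 13, 2005.
The period was tolled for 211 days by the pending related arbitration (December 1, 2004 to June 30, 2005), pushing the deadline to June 12, 2006.
The other events in the timeline have no effect on the limitation period under the stated rules.
The June 24, 2006 filing falls after the June 12, 2006 deadline; the claim is time-barred.

TIME-BARRED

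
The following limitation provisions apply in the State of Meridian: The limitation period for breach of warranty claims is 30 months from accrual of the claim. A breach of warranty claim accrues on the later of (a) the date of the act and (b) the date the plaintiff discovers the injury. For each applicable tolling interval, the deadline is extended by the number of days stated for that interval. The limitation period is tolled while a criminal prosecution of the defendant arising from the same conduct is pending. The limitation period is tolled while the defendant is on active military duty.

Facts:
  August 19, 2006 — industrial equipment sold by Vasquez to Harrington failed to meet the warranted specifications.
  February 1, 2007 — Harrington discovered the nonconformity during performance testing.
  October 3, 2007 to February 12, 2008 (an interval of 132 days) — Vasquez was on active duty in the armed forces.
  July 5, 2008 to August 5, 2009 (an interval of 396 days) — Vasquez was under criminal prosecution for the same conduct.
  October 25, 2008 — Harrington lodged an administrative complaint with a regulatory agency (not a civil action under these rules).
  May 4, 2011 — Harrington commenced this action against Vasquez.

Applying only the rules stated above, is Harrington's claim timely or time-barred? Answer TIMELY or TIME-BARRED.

TIME-BARRED

Taking the later of the act (August 19, 2006) and discovery (February 1, 2007), the claim accrued on February 1, 2007.
Adding the 30 months base period to February 1, 2007 gives a deadline of August 1, 2009, before any tolling.
Because the defendant's active military service ran from October 3, 2007 to February 12, 2008, the deadline is extended by 132 days to December 11, 2009.
Because the pending criminal prosecution ran from July 5, 2008 to August 5, 2009, the deadline is extended by 396 days to January 11, 2011.
None of the other events listed affects the running of the period under the stated rules.
Filing on May 4, 2011 missed the January 11, 2011 deadline — the action is time-barred.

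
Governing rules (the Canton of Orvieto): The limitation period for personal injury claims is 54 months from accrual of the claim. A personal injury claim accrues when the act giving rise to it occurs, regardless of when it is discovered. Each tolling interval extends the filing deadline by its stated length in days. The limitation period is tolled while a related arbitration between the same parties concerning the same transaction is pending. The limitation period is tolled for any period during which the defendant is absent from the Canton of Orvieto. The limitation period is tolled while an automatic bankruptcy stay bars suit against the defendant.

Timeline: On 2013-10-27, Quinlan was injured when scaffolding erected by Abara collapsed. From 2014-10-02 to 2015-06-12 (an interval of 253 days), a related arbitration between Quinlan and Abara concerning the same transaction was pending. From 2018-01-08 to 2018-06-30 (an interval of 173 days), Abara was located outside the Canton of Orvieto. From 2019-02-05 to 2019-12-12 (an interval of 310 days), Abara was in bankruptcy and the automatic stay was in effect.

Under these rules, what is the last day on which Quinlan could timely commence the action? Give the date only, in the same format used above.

The claim accrued on 2013-10-27, the date of the act.
Adding the 54 months base period to 2013-10-27 gives a deadline of 2018-04-27, before any tolling.
Because the pending related arbitration ran from 2014-10-02 to 2015-06-12, the deadline is extended by 253 days to 2019-01-05.
Because the defendant's absence from the jurisdiction ran from 2018-01-08 to 2018-06-30, the deadline is extended by 173 days to 2019-06-27.
The automatic bankruptcy stay from 2019-02-05 to 2019-12-12 tolled the period for 310 days, extending the deadline to 2020-05-02.

2020-05-02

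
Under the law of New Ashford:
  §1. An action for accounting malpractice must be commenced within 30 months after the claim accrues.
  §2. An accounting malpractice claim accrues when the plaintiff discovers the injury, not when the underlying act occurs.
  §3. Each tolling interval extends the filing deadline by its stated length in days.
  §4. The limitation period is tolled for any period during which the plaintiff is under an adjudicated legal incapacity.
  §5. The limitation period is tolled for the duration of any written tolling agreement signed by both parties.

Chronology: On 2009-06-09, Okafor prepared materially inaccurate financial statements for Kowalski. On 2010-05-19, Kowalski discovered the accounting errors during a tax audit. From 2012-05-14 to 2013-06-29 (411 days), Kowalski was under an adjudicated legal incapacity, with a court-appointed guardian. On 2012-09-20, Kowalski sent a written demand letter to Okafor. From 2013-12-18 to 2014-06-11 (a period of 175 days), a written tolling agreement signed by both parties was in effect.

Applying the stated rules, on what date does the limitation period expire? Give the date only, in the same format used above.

2014-06-28

The claim did not accrue until Kowalski discovered the injury on 2010-05-19; the 2009-06-09 act date does not start the clock under the stated rule.
30 months from 2010-05-19 is 2012-11-19.
The plaintiff's legal incapacity from 2012-05-14 to 2013-06-29 tolled the period for 411 days, extending the deadline to 2014-01-04.
The period was tolled for 175 days by the written tolling agreement (2013-12-18 to 2014-06-11), pushing the deadline to 2014-06-28.
None of the other events listed affects the running of the period under the stated rules.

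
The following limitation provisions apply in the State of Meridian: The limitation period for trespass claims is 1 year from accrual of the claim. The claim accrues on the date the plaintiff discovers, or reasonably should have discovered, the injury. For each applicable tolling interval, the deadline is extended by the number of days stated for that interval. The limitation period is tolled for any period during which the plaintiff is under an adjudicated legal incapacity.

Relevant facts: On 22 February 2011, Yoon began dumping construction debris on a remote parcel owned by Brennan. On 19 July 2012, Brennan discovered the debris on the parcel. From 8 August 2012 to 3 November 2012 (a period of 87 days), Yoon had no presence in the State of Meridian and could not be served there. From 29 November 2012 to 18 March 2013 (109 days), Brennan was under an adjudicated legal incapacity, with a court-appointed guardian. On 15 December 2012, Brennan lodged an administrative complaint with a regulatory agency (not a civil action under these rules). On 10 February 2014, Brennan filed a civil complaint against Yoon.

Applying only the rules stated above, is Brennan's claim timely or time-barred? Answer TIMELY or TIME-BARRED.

TIME-BARRED

Under the discovery rule, the claim accrued on 19 July 2012, when Brennan discovered the injury — not on the 22 February 2011 date of the underlying act.
The untolled deadline — 1 year after 19 July 2012 — is 19 July 2013.
The plaintiff's legal incapacity from 29 November 2012 to 18 March 2013 tolled the period for 109 days, extending the deadline to 5 November 2013.
Although the defendant's absence ran from 8 August 2012 to 3 November 2012, the stated rules do not make that a tolling event, so it is disregarded.
The other events in the timeline have no effect on the limitation period under the stated rules.
The 10 February 2014 filing falls after the 5 November 2013 deadline; the claim is time-barred.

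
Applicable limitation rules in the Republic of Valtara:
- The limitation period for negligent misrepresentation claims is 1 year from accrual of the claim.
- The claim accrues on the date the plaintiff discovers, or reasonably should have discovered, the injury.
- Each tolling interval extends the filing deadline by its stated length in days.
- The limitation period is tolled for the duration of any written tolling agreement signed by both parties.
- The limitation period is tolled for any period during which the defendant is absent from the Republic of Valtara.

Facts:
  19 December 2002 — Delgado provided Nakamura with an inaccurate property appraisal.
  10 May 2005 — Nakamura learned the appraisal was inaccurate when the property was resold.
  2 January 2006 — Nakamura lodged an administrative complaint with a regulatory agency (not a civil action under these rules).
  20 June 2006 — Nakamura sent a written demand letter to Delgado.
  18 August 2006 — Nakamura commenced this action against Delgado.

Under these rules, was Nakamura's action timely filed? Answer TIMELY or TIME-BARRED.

The claim did not accrue until Nakamura discovered the injury on 10 May 2005; the 19 December 2002 act date does not start the clock under the stated rule.
The untolled deadline — 1 year after 10 May 2005 — is 10 May 2006.
The other events in the timeline have no effect on the limitation period under the stated rules.
The 18 August 2006 filing falls after the 10 May 2006 deadline; the claim is time-barred.

TIME-BARRED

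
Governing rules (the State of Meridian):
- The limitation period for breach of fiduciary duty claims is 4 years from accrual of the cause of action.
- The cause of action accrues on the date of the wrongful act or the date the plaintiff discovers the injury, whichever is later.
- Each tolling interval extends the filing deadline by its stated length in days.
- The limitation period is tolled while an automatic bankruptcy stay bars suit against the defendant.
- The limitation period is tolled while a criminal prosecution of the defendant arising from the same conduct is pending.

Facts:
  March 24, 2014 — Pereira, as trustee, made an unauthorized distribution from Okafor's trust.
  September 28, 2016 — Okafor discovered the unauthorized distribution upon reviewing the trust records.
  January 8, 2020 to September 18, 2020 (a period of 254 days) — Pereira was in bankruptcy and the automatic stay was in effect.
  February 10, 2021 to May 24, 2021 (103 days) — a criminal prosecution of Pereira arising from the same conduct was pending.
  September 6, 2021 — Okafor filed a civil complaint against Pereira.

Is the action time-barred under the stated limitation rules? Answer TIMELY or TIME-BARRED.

Taking the later of the act (March 24, 2014) and discovery (September 28, 2016), the claim accrued on September 28, 2016.
The untolled deadline — 4 years after September 28, 2016 — is September 28, 2020.
Because the automatic bankruptcy stay ran from January 8, 2020 to September 18, 2020, the deadline is extended by 254 days to June 9, 2021.
The pending criminal prosecution from February 10, 2021 to May 24, 2021 tolled the period for 103 days, extending the deadline to September 20, 2021.
The September 6, 2021 filing precedes the September 20, 2021 deadline; the claim is timely.

TIMELY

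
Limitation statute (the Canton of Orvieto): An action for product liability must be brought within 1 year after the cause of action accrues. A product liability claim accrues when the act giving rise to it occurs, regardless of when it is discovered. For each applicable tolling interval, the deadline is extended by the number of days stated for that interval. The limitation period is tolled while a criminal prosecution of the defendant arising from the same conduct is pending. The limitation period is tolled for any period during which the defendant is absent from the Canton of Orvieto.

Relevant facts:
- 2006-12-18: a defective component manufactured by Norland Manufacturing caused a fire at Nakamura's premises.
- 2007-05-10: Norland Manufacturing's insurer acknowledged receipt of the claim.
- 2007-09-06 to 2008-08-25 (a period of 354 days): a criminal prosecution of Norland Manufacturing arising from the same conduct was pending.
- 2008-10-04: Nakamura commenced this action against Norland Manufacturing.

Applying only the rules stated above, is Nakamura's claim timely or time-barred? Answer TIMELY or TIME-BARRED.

TIMELY

The claim accrued on 2006-12-18, when the wrongful act occurred.
Adding the 1 year base period to 2006-12-18 gives a deadline of 2007-12-18, before any tolling.
The pending criminal prosecution from 2007-09-06 to 2008-08-25 tolled the period for 354 days, extending the deadline to 2008-12-06.
Nothing else in the chronology tolls or restarts the period.
The 2008-10-04 filing precedes the 2008-12-06 deadline; the claim is timely.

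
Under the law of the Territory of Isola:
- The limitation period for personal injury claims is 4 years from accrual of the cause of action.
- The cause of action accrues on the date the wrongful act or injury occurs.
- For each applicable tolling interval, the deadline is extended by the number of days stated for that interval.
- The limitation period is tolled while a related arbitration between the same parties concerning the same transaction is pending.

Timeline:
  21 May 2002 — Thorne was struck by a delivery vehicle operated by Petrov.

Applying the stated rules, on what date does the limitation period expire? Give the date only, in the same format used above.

21 May 2006

The claim accrued on 21 May 2002, when the wrongful act occurred.
Adding the 4 years base period to 21 May 2002 gives a deadline of 21 May 2006, before any tolling.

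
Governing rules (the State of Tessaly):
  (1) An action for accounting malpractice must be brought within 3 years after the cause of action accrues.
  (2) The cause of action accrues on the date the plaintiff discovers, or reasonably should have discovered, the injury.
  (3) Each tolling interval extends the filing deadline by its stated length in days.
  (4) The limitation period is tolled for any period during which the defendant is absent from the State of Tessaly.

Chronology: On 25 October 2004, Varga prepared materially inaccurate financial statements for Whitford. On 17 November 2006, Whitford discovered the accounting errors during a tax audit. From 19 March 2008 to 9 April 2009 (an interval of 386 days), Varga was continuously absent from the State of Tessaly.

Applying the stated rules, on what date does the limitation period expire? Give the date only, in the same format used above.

8 December 2010

Under the discovery rule, the claim accrued on 17 November 2006, when Whitford discovered the injury — not on the 25 October 2004 date of the underlying act.
Adding the 3 years base period to 17 November 2006 gives a deadline of 17 November 2009, before any tolling.
Because the defendant's absence from the jurisdiction ran from 19 March 2008 to 9 April 2009, the deadline is extended by 386 days to 8 December 2010.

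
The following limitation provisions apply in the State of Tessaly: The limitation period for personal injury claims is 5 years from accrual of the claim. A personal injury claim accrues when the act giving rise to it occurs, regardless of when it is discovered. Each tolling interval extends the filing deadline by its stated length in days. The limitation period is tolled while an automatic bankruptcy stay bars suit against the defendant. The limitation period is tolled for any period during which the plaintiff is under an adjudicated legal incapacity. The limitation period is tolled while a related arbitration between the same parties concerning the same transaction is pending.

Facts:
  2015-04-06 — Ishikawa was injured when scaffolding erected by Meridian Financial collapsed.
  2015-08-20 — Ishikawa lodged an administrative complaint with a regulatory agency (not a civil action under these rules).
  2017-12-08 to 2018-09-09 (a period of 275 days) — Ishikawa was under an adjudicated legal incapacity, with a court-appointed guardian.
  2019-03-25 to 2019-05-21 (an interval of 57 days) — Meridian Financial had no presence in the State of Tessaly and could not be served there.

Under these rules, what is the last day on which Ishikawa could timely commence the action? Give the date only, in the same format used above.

The claim accrued on 2015-04-06, when the wrongful act occurred.
Adding the 5 years base period to 2015-04-06 gives a deadline of 2020-04-06, before any tolling.
Because the plaintiff's legal incapacity ran from 2017-12-08 to 2018-09-09, the deadline is extended by 275 days to 2021-01-06.
No stated provision tolls the period for the defendant's absence, so the interval from 2019-03-25 to 2019-05-21 has no effect on the deadline.
None of the other events listed affects the running of the period under the stated rules.

2021-01-06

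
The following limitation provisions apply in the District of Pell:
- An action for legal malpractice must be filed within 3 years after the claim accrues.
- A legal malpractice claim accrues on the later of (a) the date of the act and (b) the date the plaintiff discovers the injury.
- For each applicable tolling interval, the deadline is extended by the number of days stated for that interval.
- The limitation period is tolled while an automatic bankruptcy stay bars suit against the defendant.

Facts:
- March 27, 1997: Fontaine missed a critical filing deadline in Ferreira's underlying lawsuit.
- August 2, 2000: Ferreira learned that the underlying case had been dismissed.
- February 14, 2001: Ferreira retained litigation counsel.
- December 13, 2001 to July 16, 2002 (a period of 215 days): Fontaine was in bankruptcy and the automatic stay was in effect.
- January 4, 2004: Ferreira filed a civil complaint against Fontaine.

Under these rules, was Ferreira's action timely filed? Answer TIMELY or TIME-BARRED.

TIMELY

The claim accrued on August 2, 2000 — the later of the March 27, 1997 act and the August 2, 2000 discovery.
The untolled deadline — 3 years after August 2, 2000 — is August 2, 2003.
Because the automatic bankruptcy stay ran from December 13, 2001 to July 16, 2002, the deadline is extended by 215 days to March 4, 2004.
None of the other events listed affects the running of the period under the stated rules.
The January 4, 2004 filing precedes the March 4, 2004 deadline; the claim is timely.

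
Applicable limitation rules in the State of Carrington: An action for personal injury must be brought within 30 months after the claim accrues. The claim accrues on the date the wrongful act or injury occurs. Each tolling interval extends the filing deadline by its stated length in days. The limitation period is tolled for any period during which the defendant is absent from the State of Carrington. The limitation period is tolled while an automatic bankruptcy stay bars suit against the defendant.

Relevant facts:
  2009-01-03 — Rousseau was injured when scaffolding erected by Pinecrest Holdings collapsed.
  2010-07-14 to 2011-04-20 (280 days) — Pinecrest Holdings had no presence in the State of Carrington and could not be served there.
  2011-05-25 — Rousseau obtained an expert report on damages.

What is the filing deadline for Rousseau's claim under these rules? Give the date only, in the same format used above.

2012-04-08

The claim accrued on 2009-01-03, the date of the act.
The untolled deadline — 30 months after 2009-01-03 — is 2011-07-03.
The period was tolled for 280 days by the defendant's absence from the jurisdiction (2010-07-14 to 2011-04-20), pushing the deadline to 2012-04-08.
None of the other events listed affects the running of the period under the stated rules.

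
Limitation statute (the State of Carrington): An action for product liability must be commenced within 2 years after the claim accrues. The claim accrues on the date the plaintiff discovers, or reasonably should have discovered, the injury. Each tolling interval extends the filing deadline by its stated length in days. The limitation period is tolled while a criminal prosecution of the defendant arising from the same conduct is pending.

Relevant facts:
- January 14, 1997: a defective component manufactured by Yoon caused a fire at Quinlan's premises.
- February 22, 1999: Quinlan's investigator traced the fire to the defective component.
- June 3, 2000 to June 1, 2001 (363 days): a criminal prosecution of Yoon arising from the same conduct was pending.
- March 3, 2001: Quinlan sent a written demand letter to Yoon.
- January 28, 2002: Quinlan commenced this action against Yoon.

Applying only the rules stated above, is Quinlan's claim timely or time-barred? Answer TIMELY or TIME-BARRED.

TIMELY

Under the discovery rule, the claim accrued on February 22, 1999, when Quinlan discovered the injury — not on the January 14, 1997 date of the underlying act.
The untolled deadline — 2 years after February 22, 1999 — is February 22, 2001.
Because the pending criminal prosecution ran from June 3, 2000 to June 1, 2001, the deadline is extended by 363 days to February 20, 2002.
The other events in the timeline have no effect on the limitation period under the stated rules.
The January 28, 2002 filing precedes the February 20, 2002 deadline; the claim is timely.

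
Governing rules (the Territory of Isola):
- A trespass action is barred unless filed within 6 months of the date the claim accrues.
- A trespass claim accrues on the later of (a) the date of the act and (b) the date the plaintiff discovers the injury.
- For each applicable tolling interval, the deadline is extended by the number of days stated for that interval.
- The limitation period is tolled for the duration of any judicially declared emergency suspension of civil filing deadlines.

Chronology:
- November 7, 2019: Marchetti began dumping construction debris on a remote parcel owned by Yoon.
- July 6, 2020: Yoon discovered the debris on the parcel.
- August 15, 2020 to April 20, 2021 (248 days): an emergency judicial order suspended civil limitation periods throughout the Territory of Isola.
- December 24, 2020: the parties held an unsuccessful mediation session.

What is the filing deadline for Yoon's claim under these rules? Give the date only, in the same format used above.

Taking the later of the act (November 7, 2019) and discovery (July 6, 2020), the claim accrued on July 6, 2020.
The untolled deadline — 6 months after July 6, 2020 — is January 6, 2021.
The emergency suspension of filing deadlines from August 15, 2020 to April 20, 2021 tolled the period for 248 days, extending the deadline to September 11, 2021.
None of the other events listed affects the running of the period under the stated rules.

September 11, 2021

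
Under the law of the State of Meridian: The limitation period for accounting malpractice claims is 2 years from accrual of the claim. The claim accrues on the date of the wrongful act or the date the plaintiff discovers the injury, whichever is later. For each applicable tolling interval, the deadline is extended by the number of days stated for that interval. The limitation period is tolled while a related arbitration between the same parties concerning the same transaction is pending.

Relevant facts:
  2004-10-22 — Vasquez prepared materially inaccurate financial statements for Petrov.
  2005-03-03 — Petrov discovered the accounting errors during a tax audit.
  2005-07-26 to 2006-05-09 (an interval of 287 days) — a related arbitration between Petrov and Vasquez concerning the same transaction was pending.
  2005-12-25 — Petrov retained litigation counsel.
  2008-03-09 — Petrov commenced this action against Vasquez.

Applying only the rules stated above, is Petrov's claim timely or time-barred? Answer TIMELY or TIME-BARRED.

TIME-BARRED

Taking the later of the act (2004-10-22) and discovery (2005-03-03), the claim accrued on 2005-03-03.
2 years from 2005-03-03 is 2007-03-03.
The pending related arbitration from 2005-07-26 to 2006-05-09 tolled the period for 287 days, extending the deadline to 2007-12-15.
None of the other events listed affects the running of the period under the stated rules.
The 2008-03-09 filing falls after the 2007-12-15 deadline; the claim is time-barred.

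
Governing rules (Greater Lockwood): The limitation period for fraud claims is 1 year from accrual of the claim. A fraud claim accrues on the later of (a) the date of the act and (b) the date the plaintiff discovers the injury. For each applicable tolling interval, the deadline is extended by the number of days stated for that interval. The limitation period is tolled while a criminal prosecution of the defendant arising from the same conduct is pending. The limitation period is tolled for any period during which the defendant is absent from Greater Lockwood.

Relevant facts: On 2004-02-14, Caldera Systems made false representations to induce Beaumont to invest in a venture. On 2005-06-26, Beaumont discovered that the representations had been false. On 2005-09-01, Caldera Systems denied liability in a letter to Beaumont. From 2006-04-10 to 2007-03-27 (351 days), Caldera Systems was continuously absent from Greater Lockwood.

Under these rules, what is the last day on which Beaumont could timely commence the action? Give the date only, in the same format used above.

The claim accrued on 2005-06-26 — the later of the 2004-02-14 act and the 2005-06-26 discovery.
1 year from 2005-06-26 is 2006-06-26.
The defendant's absence from the jurisdiction from 2006-04-10 to 2007-03-27 tolled the period for 351 days, extending the deadline to 2007-06-12.
Nothing else in the chronology tolls or restarts the period.

2007-06-12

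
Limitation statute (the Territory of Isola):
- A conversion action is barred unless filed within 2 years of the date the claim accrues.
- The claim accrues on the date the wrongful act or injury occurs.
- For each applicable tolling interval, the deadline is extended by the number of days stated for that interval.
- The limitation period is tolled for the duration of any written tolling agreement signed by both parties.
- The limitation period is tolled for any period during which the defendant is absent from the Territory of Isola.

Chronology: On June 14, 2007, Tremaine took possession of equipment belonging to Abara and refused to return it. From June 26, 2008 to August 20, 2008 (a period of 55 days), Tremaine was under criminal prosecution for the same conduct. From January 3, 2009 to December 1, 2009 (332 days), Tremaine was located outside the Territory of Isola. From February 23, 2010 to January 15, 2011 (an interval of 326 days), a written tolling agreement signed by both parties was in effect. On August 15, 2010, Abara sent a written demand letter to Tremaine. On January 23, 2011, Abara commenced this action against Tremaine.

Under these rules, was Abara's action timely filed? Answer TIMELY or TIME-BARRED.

The limitation period began to run on June 14, 2007.
Adding the 2 years base period to June 14, 2007 gives a deadline of June 14, 2009, before any tolling.
The period was tolled for 332 days by the defendant's absence from the jurisdiction (January 3, 2009 to December 1, 2009), pushing the deadline to May 12, 2010.
Because the written tolling agreement ran from February 23, 2010 to January 15, 2011, the deadline is extended by 326 days to April 3, 2011.
The pending criminal prosecution from June 26, 2008 to August 20, 2008 does not toll the period, because no stated rule makes a criminal prosecution a tolling event.
Nothing else in the chronology tolls or restarts the period.
The January 23, 2011 filing precedes the April 3, 2011 deadline; the claim is timely.

TIMELY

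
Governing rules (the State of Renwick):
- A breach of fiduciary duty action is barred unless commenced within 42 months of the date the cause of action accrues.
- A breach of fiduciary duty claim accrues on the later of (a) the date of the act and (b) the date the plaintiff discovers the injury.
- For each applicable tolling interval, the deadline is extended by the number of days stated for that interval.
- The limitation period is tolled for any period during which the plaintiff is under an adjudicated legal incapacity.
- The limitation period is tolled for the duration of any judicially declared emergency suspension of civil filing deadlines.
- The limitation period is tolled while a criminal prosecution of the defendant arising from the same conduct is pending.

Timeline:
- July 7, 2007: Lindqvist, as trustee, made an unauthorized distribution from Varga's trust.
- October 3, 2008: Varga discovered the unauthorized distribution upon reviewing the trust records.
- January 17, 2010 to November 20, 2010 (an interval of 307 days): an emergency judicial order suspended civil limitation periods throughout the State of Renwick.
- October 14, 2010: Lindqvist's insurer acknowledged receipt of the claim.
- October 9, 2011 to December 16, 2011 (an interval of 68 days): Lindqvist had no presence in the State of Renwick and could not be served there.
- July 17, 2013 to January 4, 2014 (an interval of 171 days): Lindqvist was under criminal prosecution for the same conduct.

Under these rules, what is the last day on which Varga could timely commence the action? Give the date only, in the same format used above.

The claim accrued on October 3, 2008 — the later of the July 7, 2007 act and the October 3, 2008 discovery.
Adding the 42 months base period to October 3, 2008 gives a deadline of April 3, 2012, before any tolling.
The emergency suspension of filing deadlines from January 17, 2010 to November 20, 2010 tolled the period for 307 days, extending the deadline to February 4, 2013.
The pending criminal prosecution starting July 17, 2013 came too late — the period had run on February 4, 2013 — and so does not extend the deadline.
Although the defendant's absence ran from October 9, 2011 to December 16, 2011, the stated rules do not make that a tolling event, so it is disregarded.
None of the other events listed affects the running of the period under the stated rules.

February 4, 2013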